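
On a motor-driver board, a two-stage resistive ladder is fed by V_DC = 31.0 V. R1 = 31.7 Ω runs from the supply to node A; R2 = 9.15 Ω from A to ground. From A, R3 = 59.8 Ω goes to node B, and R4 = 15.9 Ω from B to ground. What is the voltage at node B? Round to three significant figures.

Looking into the second stage from A: R3 + R4 = 75.70 Ω appears in parallel with R2.
Effective lower resistance at A: R2 ‖ 75.70 = 8.163 Ω.
V_A = 31.0 × 8.163/(31.7 + 8.163) = 6.348 V.
V_B = V_A × 0.2100 = 1.333 V.

V_B ≈ 1.33 V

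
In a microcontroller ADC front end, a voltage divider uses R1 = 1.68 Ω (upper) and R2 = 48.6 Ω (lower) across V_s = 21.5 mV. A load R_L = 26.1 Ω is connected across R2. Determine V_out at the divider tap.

R2 ‖ R_L = (48.6 × 26.1)/(48.6 + 26.1) = 16.98 Ω.
Then V_out = V_s · R2'/(R1 + R2') = 21.5 × 16.98/18.66 = 19.56 mV.
(Unloaded it would be 20.8 mV; the load pulls it down.)

V_out ≈ 19.6 mV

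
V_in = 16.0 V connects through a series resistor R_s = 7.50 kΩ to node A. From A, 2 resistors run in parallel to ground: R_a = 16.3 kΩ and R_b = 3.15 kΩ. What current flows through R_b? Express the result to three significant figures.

I ≈ 1.32 mA

Combine the parallel branches: R_p = (1/16.3 + 1/3.15)⁻¹ = 2.640 kΩ.
V_A by voltage divider: V_A = 16.0 × 2.640/(7.50 + 2.640) = 4.166 V.
I(R_b) = V_A / R_b = 4.166/3.15 = 1.322 mA.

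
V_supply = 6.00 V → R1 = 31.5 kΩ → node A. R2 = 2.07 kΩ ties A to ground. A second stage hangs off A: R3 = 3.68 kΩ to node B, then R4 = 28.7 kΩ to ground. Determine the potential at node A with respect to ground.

Node A sees R2 in parallel with the series input of stage 2, R3 + R4 = 32.38 kΩ.
R2 ‖ (R3+R4) = 1.946 kΩ.
V_A = 6.00 × 1.946/(31.5 + 1.946) = 0.3490 V.

V_A ≈ 0.349 V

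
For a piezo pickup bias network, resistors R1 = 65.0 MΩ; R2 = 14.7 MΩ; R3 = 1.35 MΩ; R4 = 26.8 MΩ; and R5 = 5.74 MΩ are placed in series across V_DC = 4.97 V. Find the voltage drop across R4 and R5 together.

V ≈ 1.42 V

Total series resistance ΣR = 65.0 + 14.7 + 1.35 + 26.8 + 5.74 = 113.6 MΩ.
R_{R4..R5} = 26.8 + 5.74 = 32.54 MΩ.
By the voltage-divider rule, V = 4.97 × 32.54/113.6 = 1.424 V.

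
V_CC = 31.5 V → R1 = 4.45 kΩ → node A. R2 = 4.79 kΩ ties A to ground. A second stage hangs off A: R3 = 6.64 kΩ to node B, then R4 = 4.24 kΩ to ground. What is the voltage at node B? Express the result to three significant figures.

Node A sees R2 in parallel with the series input of stage 2, R3 + R4 = 10.88 kΩ.
Effective lower resistance at A: R2 ‖ 10.88 = 3.326 kΩ.
V_A = 31.5 × 3.326/(4.45 + 3.326) = 13.47 V.
Then the unloaded second divider: V_B = V_A × R4/(R3+R4) = 13.47 × 0.3897 = 5.250 V.

V_B ≈ 5.25 V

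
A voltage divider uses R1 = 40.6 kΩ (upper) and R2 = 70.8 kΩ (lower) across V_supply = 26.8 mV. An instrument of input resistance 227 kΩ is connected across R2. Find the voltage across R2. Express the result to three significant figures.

V_out ≈ 15.3 mV

The load sits in parallel with R2, giving an effective lower resistance R2' = R2·R_L/(R2+R_L) = 53.97 kΩ.
Now apply the divider: V_out = 26.8 × 0.5707 = 15.29 mV.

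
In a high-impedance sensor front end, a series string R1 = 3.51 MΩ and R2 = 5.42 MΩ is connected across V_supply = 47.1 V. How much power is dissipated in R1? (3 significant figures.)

P ≈ 97.6 µW

ΣR = 8.930 MΩ → I = 47.1/8.930 = 5.274 µA.
V(R1) = I·R = 18.51 V; P = V·I = 18.51 × 5.274 = 97.64 µW.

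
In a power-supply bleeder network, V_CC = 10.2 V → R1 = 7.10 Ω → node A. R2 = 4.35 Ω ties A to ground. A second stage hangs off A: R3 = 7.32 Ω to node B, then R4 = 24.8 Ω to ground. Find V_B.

V_B ≈ 2.76 V

Looking into the second stage from A: R3 + R4 = 32.12 Ω appears in parallel with R2.
R2 ‖ (R3+R4) = 3.831 Ω.
V_A = 10.2 × 3.831/(7.10 + 3.831) = 3.575 V.
Then the unloaded second divider: V_B = V_A × R4/(R3+R4) = 3.575 × 0.7721 = 2.760 V.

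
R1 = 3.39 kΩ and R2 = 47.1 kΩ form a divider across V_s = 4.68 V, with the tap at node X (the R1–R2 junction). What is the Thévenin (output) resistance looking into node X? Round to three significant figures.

Zeroing V_s shorts the top of R1 to ground, so R_th = R1 ‖ R2 = 3.162 kΩ.

R_th ≈ 3.16 kΩ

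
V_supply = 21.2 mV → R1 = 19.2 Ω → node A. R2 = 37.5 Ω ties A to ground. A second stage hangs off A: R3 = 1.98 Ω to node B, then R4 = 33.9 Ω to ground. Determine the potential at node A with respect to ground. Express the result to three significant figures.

V_A ≈ 10.4 mV

Node A sees R2 in parallel with the series input of stage 2, R3 + R4 = 35.88 Ω.
Effective lower resistance at A: R2 ‖ 35.88 = 18.34 Ω.
V_A = 21.2 × 18.34/(19.2 + 18.34) = 10.36 mV.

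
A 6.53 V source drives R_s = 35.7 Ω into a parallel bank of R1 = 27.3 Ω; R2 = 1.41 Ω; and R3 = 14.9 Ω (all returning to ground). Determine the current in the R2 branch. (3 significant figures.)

I ≈ 0.154 A

Equivalent of the parallel group: R_p = 1.230 Ω.
V_A = 6.53 × 1.230/36.93 = 0.2175 V.
Branch current I = V_A/R2 = 0.2175/1.41 = 0.1543 A.
(Equivalently: I_total = 0.1768 A, then current-divider fraction G_k/ΣG = 0.8724.)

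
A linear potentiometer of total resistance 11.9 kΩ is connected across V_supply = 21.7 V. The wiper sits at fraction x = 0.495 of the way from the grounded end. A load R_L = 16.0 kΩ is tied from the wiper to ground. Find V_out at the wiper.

The pot divides into 6.010 kΩ above the wiper and 5.891 kΩ below.
Lower segment in parallel with the load: 5.891 ‖ 16.0 = 4.305 kΩ.
Loaded-divider output: V_out = 21.7 × 0.4174 = 9.058 V.

V_out ≈ 9.06 V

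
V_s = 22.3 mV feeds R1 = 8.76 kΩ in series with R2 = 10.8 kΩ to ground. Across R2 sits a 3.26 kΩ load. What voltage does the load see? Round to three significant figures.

The load sits in parallel with R2, giving an effective lower resistance R2' = R2·R_L/(R2+R_L) = 2.504 kΩ.
Now apply the divider: V_out = 22.3 × 0.2223 = 4.958 mV.
(Unloaded it would be 12.3 mV; the load pulls it down.)

V_out ≈ 4.96 mV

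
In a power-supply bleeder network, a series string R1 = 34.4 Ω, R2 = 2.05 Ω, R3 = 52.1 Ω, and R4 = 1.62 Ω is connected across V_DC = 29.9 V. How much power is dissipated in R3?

Series current I = V_DC/ΣR = 29.9/90.17 = 0.3316 A.
P(R3) = I²·R3 = (0.3316)² × 52.1 = 5.729 W.

P ≈ 5.73 W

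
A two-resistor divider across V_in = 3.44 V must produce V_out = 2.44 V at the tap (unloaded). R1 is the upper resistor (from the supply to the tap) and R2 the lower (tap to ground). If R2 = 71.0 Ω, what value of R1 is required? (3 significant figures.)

The divider ratio is R2/(R1+R2) = 2.44/3.44 = 0.7093.
So R1 = R2 · (V_in/V_out − 1) = 71.0 × (3.44/2.44 − 1) = 71.0 × 0.4098 = 29.10 Ω.

R1 ≈ 29.1 Ω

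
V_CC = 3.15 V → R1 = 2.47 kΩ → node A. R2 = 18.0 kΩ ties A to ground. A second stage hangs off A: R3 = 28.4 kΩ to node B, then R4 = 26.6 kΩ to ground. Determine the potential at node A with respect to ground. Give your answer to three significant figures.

V_A ≈ 2.66 V

Looking into the second stage from A: R3 + R4 = 55.00 kΩ appears in parallel with R2.
Effective lower resistance at A: R2 ‖ 55.00 = 13.56 kΩ.
V_A = 3.15 × 13.56/(2.47 + 13.56) = 2.665 V.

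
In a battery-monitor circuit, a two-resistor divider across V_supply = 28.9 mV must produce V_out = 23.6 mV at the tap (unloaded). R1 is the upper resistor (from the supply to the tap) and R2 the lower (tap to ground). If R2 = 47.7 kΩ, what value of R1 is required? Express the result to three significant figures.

Required fraction k = V_out/V_supply = 0.8166.
So R1 = R2 · (V_supply/V_out − 1) = 47.7 × (28.9/23.6 − 1) = 47.7 × 0.2246 = 10.71 kΩ.

R1 ≈ 10.7 kΩ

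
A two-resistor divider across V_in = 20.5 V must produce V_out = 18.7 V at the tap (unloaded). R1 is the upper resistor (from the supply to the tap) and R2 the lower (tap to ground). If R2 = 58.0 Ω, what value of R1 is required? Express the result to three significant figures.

R1 ≈ 5.58 Ω

Required fraction k = V_out/V_in = 0.9122.
R1 = R2·(1/k − 1) = 58.0 × 0.09626 = 5.583 Ω.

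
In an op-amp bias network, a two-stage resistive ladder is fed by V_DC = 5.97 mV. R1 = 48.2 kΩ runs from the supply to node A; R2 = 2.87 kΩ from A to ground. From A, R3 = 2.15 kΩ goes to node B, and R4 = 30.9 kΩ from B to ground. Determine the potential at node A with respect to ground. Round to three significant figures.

V_A ≈ 0.310 mV

Looking into the second stage from A: R3 + R4 = 33.05 kΩ appears in parallel with R2.
R2 ‖ (R3+R4) = 2.641 kΩ.
First divider: V_A = V_DC · 2.641/(48.2 + 2.641) = 0.3101 mV.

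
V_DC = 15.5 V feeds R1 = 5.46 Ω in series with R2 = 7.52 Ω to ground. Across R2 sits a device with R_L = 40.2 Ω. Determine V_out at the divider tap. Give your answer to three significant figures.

The load sits in parallel with R2, giving an effective lower resistance R2' = R2·R_L/(R2+R_L) = 6.335 Ω.
Voltage divider with the loaded lower leg: V_out = 15.5 × 6.335/(5.46 + 6.335) = 15.5 × 0.5371 = 8.325 V.
(Unloaded it would be 8.98 V; the load pulls it down.)

V_out ≈ 8.32 V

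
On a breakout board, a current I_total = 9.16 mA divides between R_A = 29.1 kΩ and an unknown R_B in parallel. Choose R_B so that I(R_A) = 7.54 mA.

R_B ≈ 135 kΩ

The fraction through R_A equals R_B/(R_A+R_B).
With f = 0.8231, R_B = R_A · f/(1−f) = 29.1 × 4.654 = 135.4 kΩ.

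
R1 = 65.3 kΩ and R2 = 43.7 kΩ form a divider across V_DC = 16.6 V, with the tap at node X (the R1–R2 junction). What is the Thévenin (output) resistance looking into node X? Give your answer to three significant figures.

Zeroing V_DC shorts the top of R1 to ground, so R_th = R1 ‖ R2 = 26.18 kΩ.

R_th ≈ 26.2 kΩ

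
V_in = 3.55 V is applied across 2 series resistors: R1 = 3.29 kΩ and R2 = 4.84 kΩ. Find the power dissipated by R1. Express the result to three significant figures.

The common current is I = 3.55/8.130 = 0.4367 mA.
P(R1) = I²·R1 = (0.4367)² × 3.29 = 0.6273 mW.

P ≈ 0.627 mW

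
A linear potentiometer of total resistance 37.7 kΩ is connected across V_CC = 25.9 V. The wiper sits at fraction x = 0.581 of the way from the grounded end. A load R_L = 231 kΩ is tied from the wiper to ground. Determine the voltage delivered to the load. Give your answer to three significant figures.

The pot divides into 15.80 kΩ above the wiper and 21.90 kΩ below.
(x·R_p) ‖ R_L = 20.01 kΩ.
V_out = 25.9 × 20.01/(15.80 + 20.01) = 14.47 V.

V_out ≈ 14.5 V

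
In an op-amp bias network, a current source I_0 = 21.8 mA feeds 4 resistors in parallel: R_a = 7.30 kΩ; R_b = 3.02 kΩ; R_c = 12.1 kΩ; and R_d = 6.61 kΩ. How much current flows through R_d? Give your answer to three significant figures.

Conductances: ΣG = 1/7.30 + 1/3.02 + 1/12.1 + 1/6.61 = 0.7020 (1/kΩ).
R_d takes the fraction G_k/ΣG = 0.1513/0.7020 = 0.2155, so I = 21.8 × 0.2155 = 4.698 mA.

I ≈ 4.70 mA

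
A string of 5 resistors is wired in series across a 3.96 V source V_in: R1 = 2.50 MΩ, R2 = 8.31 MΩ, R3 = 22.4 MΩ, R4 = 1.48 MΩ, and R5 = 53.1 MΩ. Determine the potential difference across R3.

Series total: ΣR = 2.50 + 8.31 + 22.4 + 1.48 + 53.1 = 87.79 MΩ.
V = V_in · R/ΣR = 3.96 × 0.2552 = 1.010 V.

V ≈ 1.01 V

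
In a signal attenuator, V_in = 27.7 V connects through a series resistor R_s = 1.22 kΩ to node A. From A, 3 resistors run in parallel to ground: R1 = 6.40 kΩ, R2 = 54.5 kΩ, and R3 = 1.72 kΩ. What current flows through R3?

Equivalent of the parallel group: R_p = 1.323 kΩ.
V_A = 27.7 × 1.323/2.543 = 14.41 V.
I(R3) = V_A / R3 = 14.41/1.72 = 8.378 mA.
(Equivalently: I_total = 10.89 mA, then current-divider fraction G_k/ΣG = 0.7690.)

I ≈ 8.38 mA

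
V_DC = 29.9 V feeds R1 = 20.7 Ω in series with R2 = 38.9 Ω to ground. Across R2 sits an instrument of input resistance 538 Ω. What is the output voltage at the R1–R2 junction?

The load sits in parallel with R2, giving an effective lower resistance R2' = R2·R_L/(R2+R_L) = 36.28 Ω.
Now apply the divider: V_out = 29.9 × 0.6367 = 19.04 V.

V_out ≈ 19.0 V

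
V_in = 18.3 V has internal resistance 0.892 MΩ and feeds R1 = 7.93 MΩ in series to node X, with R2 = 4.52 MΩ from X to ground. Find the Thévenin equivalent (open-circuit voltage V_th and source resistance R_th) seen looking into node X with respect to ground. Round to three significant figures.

V_th ≈ 6.20 V, R_th ≈ 2.99 MΩ

R1' = 0.892 + 7.93 = 8.822 MΩ (source resistance + R1).
Open-circuit (no load on X): V_th = V_in · R2/(R1' + R2) = 18.3 × 4.52/(8.822 + 4.52) = 6.200 V.
Looking into X with the source shorted: R_th = R1'·R2/(R1'+R2) = 8.822 × 4.52/13.34 = 2.989 MΩ.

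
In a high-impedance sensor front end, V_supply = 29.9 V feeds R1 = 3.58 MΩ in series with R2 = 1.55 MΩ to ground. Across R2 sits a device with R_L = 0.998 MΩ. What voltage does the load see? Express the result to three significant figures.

V_out ≈ 4.34 V

The load sits in parallel with R2, giving an effective lower resistance R2' = R2·R_L/(R2+R_L) = 0.6071 MΩ.
Then V_out = V_supply · R2'/(R1 + R2') = 29.9 × 0.6071/4.187 = 4.335 V.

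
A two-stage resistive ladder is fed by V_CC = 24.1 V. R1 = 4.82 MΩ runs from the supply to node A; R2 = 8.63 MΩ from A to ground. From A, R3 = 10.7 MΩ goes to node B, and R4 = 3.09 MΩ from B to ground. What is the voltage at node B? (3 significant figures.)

Node A sees R2 in parallel with the series input of stage 2, R3 + R4 = 13.79 MΩ.
R2 ‖ (R3+R4) = 5.308 MΩ.
So V_A = 24.1 × 0.5241 = 12.63 V.
Then the unloaded second divider: V_B = V_A × R4/(R3+R4) = 12.63 × 0.2241 = 2.830 V.

V_B ≈ 2.83 V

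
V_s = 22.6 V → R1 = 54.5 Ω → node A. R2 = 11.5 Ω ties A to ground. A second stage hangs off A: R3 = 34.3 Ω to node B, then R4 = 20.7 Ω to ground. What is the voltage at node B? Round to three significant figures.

V_B ≈ 1.26 V

Looking into the second stage from A: R3 + R4 = 55.00 Ω appears in parallel with R2.
Effective lower resistance at A: R2 ‖ 55.00 = 9.511 Ω.
V_A = 22.6 × 9.511/(54.5 + 9.511) = 3.358 V.
Stage 2 is unloaded, so V_B = V_A · R4/(R3+R4) = 3.358 × 20.7/55.00 = 1.264 V.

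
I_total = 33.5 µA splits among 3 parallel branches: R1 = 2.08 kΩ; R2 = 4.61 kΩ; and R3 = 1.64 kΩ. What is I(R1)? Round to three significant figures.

ΣG = 1/2.08 + 1/4.61 + 1/1.64 = 1.307.
R1 takes the fraction G_k/ΣG = 0.4808/1.307 = 0.3677, so I = 33.5 × 0.3677 = 12.32 µA.

I ≈ 12.3 µA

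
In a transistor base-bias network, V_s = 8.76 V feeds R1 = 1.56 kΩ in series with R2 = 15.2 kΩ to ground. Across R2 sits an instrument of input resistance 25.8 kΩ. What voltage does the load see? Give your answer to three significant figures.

First combine the lower leg with the load: R2 ‖ R_L = 9.565 kΩ.
Voltage divider with the loaded lower leg: V_out = 8.76 × 9.565/(1.56 + 9.565) = 8.76 × 0.8598 = 7.532 V.
(Unloaded it would be 7.94 V; the load pulls it down.)

V_out ≈ 7.53 V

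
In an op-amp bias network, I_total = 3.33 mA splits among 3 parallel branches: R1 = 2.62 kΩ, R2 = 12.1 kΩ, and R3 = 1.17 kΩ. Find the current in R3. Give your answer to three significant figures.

Conductances: ΣG = 1/2.62 + 1/12.1 + 1/1.17 = 1.319 (1/kΩ).
By the current-divider rule, I = I_total · G_k/ΣG = 3.33 × 0.6480 = 2.158 mA.

I ≈ 2.16 mA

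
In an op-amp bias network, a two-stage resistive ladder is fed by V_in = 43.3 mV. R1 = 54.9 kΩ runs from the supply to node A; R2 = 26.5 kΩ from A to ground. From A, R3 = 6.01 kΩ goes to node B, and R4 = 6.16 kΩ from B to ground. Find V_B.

Looking into the second stage from A: R3 + R4 = 12.17 kΩ appears in parallel with R2.
R2 ‖ (R3+R4) = 8.340 kΩ.
So V_A = 43.3 × 0.1319 = 5.710 mV.
V_B = V_A × 0.5062 = 2.890 mV.

V_B ≈ 2.89 mV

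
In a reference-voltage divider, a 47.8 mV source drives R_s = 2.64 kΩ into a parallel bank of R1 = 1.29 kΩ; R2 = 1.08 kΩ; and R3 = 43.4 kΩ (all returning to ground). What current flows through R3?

I ≈ 0.198 µA

Equivalent of the parallel group: R_p = 0.5800 kΩ.
Node voltage V_A = V_in · R_p/(R_s + R_p) = 47.8 × 0.1801 = 8.610 mV.
Branch current I = V_A/R3 = 8.610/43.4 = 0.1984 µA.
(Equivalently: I_total = 14.84 µA, then current-divider fraction G_k/ΣG = 0.01336.)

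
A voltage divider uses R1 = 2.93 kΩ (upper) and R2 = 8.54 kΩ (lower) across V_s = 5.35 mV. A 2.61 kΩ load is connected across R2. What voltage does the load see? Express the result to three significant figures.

V_out ≈ 2.17 mV

R2 ‖ R_L = (8.54 × 2.61)/(8.54 + 2.61) = 1.999 kΩ.
Then V_out = V_s · R2'/(R1 + R2') = 5.35 × 1.999/4.929 = 2.170 mV.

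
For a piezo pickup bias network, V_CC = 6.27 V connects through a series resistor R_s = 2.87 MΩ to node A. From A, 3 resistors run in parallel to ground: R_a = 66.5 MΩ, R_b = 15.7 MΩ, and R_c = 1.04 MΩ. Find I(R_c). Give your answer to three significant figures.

I ≈ 1.51 µA

Equivalent of the parallel group: R_p = 0.9613 MΩ.
Node voltage V_A = V_CC · R_p/(R_s + R_p) = 6.27 × 0.2509 = 1.573 V.
Branch current I = V_A/R_c = 1.573/1.04 = 1.513 µA.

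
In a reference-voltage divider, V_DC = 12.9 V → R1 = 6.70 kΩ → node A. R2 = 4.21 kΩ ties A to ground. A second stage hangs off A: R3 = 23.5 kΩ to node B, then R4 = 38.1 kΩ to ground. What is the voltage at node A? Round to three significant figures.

The second stage (R3 + R4 = 61.60 kΩ) loads node A in parallel with R2.
R2 ‖ (R3+R4) = 3.941 kΩ.
So V_A = 12.9 × 0.3703 = 4.777 V.

V_A ≈ 4.78 V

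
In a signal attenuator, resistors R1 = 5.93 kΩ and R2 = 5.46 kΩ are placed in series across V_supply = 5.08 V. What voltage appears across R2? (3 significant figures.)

ΣR = 5.93 + 5.46 = 11.39 kΩ.
Voltage divider: V = V_supply · (5.460 / 11.39) = 5.08 × 0.4794 = 2.435 V.

V ≈ 2.44 V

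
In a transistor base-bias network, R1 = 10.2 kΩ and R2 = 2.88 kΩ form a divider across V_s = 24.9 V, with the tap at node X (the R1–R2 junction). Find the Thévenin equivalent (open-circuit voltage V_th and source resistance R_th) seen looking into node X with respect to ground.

V_th ≈ 5.48 V, R_th ≈ 2.25 kΩ

V_th is the unloaded tap voltage: V_s · R2/(R1+R2) = 24.9 × 0.2202 = 5.483 V.
Looking into X with the source shorted: R_th = R1·R2/(R1+R2) = 10.20 × 2.88/13.08 = 2.246 kΩ.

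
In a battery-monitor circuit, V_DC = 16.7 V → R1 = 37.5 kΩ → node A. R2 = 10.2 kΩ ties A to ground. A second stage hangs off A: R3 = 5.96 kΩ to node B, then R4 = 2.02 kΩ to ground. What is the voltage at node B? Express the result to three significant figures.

V_B ≈ 0.451 V

The second stage (R3 + R4 = 7.980 kΩ) loads node A in parallel with R2.
R2 ‖ (R3+R4) = 4.477 kΩ.
So V_A = 16.7 × 0.1067 = 1.781 V.
V_B = V_A × 0.2531 = 0.4509 V.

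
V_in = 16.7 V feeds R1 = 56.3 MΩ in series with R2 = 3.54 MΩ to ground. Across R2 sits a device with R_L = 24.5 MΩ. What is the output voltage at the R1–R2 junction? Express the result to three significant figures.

V_out ≈ 0.870 V

R2 ‖ R_L = (3.54 × 24.5)/(3.54 + 24.5) = 3.093 MΩ.
Voltage divider with the loaded lower leg: V_out = 16.7 × 3.093/(56.3 + 3.093) = 16.7 × 0.05208 = 0.8697 V.
(Unloaded it would be 0.988 V; the load pulls it down.)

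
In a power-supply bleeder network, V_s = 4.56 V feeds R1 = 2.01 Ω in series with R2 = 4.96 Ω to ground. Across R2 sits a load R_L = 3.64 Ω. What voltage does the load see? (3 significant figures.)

The load sits in parallel with R2, giving an effective lower resistance R2' = R2·R_L/(R2+R_L) = 2.099 Ω.
Now apply the divider: V_out = 4.56 × 0.5109 = 2.330 V.
(Unloaded it would be 3.24 V; the load pulls it down.)

V_out ≈ 2.33 V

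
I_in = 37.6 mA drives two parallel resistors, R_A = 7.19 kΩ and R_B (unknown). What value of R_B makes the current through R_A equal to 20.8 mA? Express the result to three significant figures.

The fraction through R_A equals R_B/(R_A+R_B).
20.8/37.6 = R_B/(R_A + R_B) → R_B = R_A · (0.5532)/(1 − 0.5532) = 7.19 × 1.238 = 8.902 kΩ.

R_B ≈ 8.90 kΩ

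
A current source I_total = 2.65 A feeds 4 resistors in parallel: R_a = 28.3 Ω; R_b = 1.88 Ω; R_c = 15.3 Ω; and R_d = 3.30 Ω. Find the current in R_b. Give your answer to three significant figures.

Total conductance ΣG = 1/28.3 + 1/1.88 + 1/15.3 + 1/3.30 = 0.9356 (units of 1/Ω).
By the current-divider rule, I = I_total · G_k/ΣG = 2.65 × 0.5685 = 1.507 A.

I ≈ 1.51 A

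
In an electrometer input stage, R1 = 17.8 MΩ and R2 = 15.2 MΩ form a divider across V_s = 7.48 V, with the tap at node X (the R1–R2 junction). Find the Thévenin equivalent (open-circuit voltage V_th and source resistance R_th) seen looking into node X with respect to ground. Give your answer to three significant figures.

V_th is the unloaded tap voltage: V_s · R2/(R1+R2) = 7.48 × 0.4606 = 3.445 V.
Looking into X with the source shorted: R_th = R1·R2/(R1+R2) = 17.80 × 15.2/33.00 = 8.199 MΩ.

V_th ≈ 3.45 V, R_th ≈ 8.20 MΩ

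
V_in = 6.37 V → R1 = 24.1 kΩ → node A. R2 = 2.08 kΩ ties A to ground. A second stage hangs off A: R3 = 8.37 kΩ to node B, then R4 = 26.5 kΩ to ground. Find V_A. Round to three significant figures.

The second stage (R3 + R4 = 34.87 kΩ) loads node A in parallel with R2.
R2 ‖ (R3+R4) = 1.963 kΩ.
V_A = 6.37 × 1.963/(24.1 + 1.963) = 0.4798 V.

V_A ≈ 0.480 V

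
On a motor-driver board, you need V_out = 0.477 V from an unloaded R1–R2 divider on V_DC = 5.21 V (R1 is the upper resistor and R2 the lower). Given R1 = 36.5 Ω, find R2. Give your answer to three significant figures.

R2 ≈ 3.68 Ω

The divider ratio is R2/(R1+R2) = 0.477/5.21 = 0.09155.
Rearranging, R2 = R1·k/(1−k) = 36.5 × 0.1008 = 3.679 Ω.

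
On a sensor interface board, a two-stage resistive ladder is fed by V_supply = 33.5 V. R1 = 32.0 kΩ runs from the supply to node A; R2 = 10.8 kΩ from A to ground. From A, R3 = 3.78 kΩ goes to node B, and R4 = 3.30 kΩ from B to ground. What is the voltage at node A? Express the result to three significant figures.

V_A ≈ 3.95 V

The second stage (R3 + R4 = 7.080 kΩ) loads node A in parallel with R2.
Effective lower resistance at A: R2 ‖ 7.080 = 4.277 kΩ.
First divider: V_A = V_supply · 4.277/(32.0 + 4.277) = 3.949 V.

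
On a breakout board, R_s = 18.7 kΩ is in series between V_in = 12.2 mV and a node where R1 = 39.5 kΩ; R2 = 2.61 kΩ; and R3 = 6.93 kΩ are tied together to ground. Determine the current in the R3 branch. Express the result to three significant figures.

Parallel bank: R_p = 1/(1/39.5 + 1/2.61 + 1/6.93) = 1.809 kΩ.
V_A = 12.2 × 1.809/20.51 = 1.076 mV.
I(R3) = V_A / R3 = 1.076/6.93 = 0.1553 µA.
(Check via current divider: I_total = 0.5949 µA; share G_k/ΣG = 0.2611 → same result.)

I ≈ 0.155 µA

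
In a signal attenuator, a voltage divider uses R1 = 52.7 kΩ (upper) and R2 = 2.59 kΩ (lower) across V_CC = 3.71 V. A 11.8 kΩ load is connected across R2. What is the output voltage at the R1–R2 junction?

V_out ≈ 0.144 V

R2 ‖ R_L = (2.59 × 11.8)/(2.59 + 11.8) = 2.124 kΩ.
Now apply the divider: V_out = 3.71 × 0.03874 = 0.1437 V.
(Unloaded it would be 0.174 V; the load pulls it down.)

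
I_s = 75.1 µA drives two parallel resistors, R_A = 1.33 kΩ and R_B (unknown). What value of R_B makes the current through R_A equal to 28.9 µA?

R_B ≈ 0.832 kΩ

In a two-way split, I_A/I_s = R_B/(R_A + R_B).
With f = 0.3848, R_B = R_A · f/(1−f) = 1.33 × 0.6255 = 0.8320 kΩ.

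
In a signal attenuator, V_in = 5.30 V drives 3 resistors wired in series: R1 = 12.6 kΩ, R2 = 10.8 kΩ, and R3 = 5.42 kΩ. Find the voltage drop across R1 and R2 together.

Total series resistance ΣR = 12.6 + 10.8 + 5.42 = 28.82 kΩ.
R_{R1..R2} = 12.6 + 10.8 = 23.40 kΩ.
Voltage divider: V = V_in · (23.40 / 28.82) = 5.30 × 0.8119 = 4.303 V.

V ≈ 4.30 V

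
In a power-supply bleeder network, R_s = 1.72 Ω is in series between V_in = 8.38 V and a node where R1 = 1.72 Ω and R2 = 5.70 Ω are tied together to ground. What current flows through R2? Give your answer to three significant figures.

Parallel bank: R_p = 1/(1/1.72 + 1/5.70) = 1.321 Ω.
Node voltage V_A = V_in · R_p/(R_s + R_p) = 8.38 × 0.4345 = 3.641 V.
I(R2) = V_A / R2 = 3.641/5.70 = 0.6387 A.
(Check via current divider: I_total = 2.755 A; share G_k/ΣG = 0.2318 → same result.)

I ≈ 0.639 A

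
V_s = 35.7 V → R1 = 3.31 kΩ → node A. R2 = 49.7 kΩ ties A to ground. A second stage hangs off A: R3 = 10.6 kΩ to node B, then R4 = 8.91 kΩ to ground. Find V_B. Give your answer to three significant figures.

Looking into the second stage from A: R3 + R4 = 19.51 kΩ appears in parallel with R2.
R2 ‖ (R3+R4) = 14.01 kΩ.
So V_A = 35.7 × 0.8089 = 28.88 V.
V_B = V_A × 0.4567 = 13.19 V.

V_B ≈ 13.2 V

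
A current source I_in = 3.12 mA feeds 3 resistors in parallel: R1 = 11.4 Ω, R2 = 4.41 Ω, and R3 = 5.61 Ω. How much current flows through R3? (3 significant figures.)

I ≈ 1.13 mA

ΣG = 1/11.4 + 1/4.41 + 1/5.61 = 0.4927.
By the current-divider rule, I = I_in · G_k/ΣG = 3.12 × 0.3618 = 1.129 mA.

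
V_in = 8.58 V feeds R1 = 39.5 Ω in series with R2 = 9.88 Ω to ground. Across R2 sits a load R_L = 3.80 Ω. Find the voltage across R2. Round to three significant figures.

First combine the lower leg with the load: R2 ‖ R_L = 2.744 Ω.
Now apply the divider: V_out = 8.58 × 0.06497 = 0.5574 V.

V_out ≈ 0.557 V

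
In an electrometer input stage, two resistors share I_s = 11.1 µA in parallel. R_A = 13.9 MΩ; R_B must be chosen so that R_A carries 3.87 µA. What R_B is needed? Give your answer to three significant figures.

Two-branch current divider: I_A = I_s · R_B/(R_A + R_B).
With f = 0.3486, R_B = R_A · f/(1−f) = 13.9 × 0.5353 = 7.440 MΩ.

R_B ≈ 7.44 MΩ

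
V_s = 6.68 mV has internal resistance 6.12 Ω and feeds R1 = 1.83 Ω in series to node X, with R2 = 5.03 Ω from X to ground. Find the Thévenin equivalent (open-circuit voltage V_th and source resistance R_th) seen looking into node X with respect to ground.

R1' = 6.12 + 1.83 = 7.950 Ω (source resistance + R1).
Open-circuit (no load on X): V_th = V_s · R2/(R1' + R2) = 6.68 × 5.03/(7.950 + 5.03) = 2.589 mV.
Looking into X with the source shorted: R_th = R1'·R2/(R1'+R2) = 7.950 × 5.03/12.98 = 3.081 Ω.

V_th ≈ 2.59 mV, R_th ≈ 3.08 Ω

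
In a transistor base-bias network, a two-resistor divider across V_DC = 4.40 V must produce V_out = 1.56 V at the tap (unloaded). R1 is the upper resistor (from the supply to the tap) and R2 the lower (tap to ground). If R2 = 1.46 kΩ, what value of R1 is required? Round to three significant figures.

R1 ≈ 2.66 kΩ

The divider ratio is R2/(R1+R2) = 1.56/4.40 = 0.3545.
Rearranging, R1 = R2·(1−k)/k = 1.46 × 1.821 = 2.658 kΩ.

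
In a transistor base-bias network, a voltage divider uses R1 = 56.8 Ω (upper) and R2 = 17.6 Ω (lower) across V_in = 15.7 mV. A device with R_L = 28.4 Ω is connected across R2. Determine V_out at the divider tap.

R2 ‖ R_L = (17.6 × 28.4)/(17.6 + 28.4) = 10.87 Ω.
Then V_out = V_in · R2'/(R1 + R2') = 15.7 × 10.87/67.67 = 2.521 mV.
(Unloaded it would be 3.71 mV; the load pulls it down.)

V_out ≈ 2.52 mV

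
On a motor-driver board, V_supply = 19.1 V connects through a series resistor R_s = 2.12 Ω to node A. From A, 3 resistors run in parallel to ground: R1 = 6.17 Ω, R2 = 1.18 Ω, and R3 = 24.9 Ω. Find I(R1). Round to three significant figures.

Combine the parallel branches: R_p = (1/6.17 + 1/1.18 + 1/24.9)⁻¹ = 0.9527 Ω.
V_A by voltage divider: V_A = 19.1 × 0.9527/(2.12 + 0.9527) = 5.922 V.
I(R1) = V_A / R1 = 5.922/6.17 = 0.9598 A.
(Check via current divider: I_total = 6.216 A; share G_k/ΣG = 0.1544 → same result.)

I ≈ 0.960 A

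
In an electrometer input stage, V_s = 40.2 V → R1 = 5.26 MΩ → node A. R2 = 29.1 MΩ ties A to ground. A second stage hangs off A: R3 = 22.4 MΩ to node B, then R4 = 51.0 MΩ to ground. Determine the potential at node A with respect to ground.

Looking into the second stage from A: R3 + R4 = 73.40 MΩ appears in parallel with R2.
R2 ‖ (R3+R4) = 20.84 MΩ.
First divider: V_A = V_s · 20.84/(5.26 + 20.84) = 32.10 V.

V_A ≈ 32.1 V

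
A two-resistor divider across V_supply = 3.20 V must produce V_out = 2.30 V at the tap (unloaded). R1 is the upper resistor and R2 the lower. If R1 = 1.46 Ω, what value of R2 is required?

The divider ratio is R2/(R1+R2) = 2.30/3.20 = 0.7187.
Rearranging, R2 = R1·k/(1−k) = 1.46 × 2.556 = 3.731 Ω.

R2 ≈ 3.73 Ω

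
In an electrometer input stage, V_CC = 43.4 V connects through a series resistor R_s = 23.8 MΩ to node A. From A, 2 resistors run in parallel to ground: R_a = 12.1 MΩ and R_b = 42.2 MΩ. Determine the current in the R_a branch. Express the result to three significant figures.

I ≈ 1.02 µA

Equivalent of the parallel group: R_p = 9.404 MΩ.
Node voltage V_A = V_CC · R_p/(R_s + R_p) = 43.4 × 0.2832 = 12.29 V.
I(R_a) = V_A / R_a = 12.29/12.1 = 1.016 µA.
(Equivalently: I_total = 1.307 µA, then current-divider fraction G_k/ΣG = 0.7772.)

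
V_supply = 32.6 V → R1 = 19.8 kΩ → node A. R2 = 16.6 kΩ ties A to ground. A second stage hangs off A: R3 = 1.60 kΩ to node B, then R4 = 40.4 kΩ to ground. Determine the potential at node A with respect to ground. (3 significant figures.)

Looking into the second stage from A: R3 + R4 = 42.00 kΩ appears in parallel with R2.
R2 ‖ (R3+R4) = 11.90 kΩ.
So V_A = 32.6 × 0.3753 = 12.24 V.

V_A ≈ 12.2 V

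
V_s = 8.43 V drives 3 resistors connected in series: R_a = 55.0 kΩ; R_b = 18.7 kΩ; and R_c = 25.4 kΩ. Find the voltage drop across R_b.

Series total: ΣR = 55.0 + 18.7 + 25.4 = 99.10 kΩ.
Voltage divider: V = V_s · (18.70 / 99.10) = 8.43 × 0.1887 = 1.591 V.

V ≈ 1.59 V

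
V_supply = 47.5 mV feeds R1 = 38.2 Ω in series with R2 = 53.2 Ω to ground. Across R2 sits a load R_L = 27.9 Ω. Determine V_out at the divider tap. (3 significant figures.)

The load sits in parallel with R2, giving an effective lower resistance R2' = R2·R_L/(R2+R_L) = 18.30 Ω.
Now apply the divider: V_out = 47.5 × 0.3239 = 15.39 mV.

V_out ≈ 15.4 mV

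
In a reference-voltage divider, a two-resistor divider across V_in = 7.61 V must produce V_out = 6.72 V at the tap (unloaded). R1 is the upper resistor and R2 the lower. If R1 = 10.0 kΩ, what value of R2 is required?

The divider ratio is R2/(R1+R2) = 6.72/7.61 = 0.8830.
Rearranging, R2 = R1·k/(1−k) = 10.0 × 7.551 = 75.51 kΩ.

R2 ≈ 75.5 kΩ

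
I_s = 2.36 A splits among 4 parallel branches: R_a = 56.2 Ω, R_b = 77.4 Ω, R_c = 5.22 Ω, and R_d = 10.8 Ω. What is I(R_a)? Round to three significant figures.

I ≈ 0.133 A

Total conductance ΣG = 1/56.2 + 1/77.4 + 1/5.22 + 1/10.8 = 0.3149 (units of 1/Ω).
R_a takes the fraction G_k/ΣG = 0.01779/0.3149 = 0.05651, so I = 2.36 × 0.05651 = 0.1334 A.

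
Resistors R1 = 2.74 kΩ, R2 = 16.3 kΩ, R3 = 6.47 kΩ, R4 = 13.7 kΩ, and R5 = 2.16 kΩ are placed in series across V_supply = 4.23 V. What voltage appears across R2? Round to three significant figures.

Series total: ΣR = 2.74 + 16.3 + 6.47 + 13.7 + 2.16 = 41.37 kΩ.
By the voltage-divider rule, V = 4.23 × 16.30/41.37 = 1.667 V.

V ≈ 1.67 V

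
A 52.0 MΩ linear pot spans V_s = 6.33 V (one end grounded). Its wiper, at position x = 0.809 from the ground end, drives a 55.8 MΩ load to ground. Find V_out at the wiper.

V_out ≈ 4.48 V

Split the track: R_lower = x·R_p = 42.07 MΩ, R_upper = (1−x)·R_p = 9.932 MΩ.
Lower segment in parallel with the load: 42.07 ‖ 55.8 = 23.99 MΩ.
Then V_out = V_s · 23.99/(9.932 + 23.99) = 4.476 V.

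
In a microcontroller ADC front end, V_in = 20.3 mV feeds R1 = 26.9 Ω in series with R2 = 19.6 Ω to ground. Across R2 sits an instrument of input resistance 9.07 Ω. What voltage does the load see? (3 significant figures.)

First combine the lower leg with the load: R2 ‖ R_L = 6.201 Ω.
Now apply the divider: V_out = 20.3 × 0.1873 = 3.803 mV.
(Unloaded it would be 8.56 mV; the load pulls it down.)

V_out ≈ 3.80 mV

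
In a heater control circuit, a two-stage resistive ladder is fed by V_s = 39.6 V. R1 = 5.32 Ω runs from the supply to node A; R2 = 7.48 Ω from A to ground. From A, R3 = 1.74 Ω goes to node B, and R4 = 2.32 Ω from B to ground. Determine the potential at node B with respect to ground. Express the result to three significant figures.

The second stage (R3 + R4 = 4.060 Ω) loads node A in parallel with R2.
Effective lower resistance at A: R2 ‖ 4.060 = 2.632 Ω.
First divider: V_A = V_s · 2.632/(5.32 + 2.632) = 13.11 V.
Stage 2 is unloaded, so V_B = V_A · R4/(R3+R4) = 13.11 × 2.32/4.060 = 7.489 V.

V_B ≈ 7.49 V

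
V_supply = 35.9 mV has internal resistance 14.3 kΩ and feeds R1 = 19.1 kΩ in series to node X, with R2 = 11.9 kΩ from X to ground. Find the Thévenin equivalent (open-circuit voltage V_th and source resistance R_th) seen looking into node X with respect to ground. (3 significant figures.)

V_th ≈ 9.43 mV, R_th ≈ 8.77 kΩ

R1' = 14.3 + 19.1 = 33.40 kΩ (source resistance + R1).
V_th is the unloaded tap voltage: V_supply · R2/(R1'+R2) = 35.9 × 0.2627 = 9.431 mV.
With V_supply suppressed (replaced by a short), R_th = R1' ‖ R2 = (33.40 × 11.9)/(33.40 + 11.9) = 8.774 kΩ.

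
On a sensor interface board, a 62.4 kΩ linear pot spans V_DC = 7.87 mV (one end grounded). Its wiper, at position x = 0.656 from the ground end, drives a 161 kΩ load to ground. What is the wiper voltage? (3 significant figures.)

V_out ≈ 4.75 mV

The pot divides into 21.47 kΩ above the wiper and 40.93 kΩ below.
Lower segment in parallel with the load: 40.93 ‖ 161 = 32.64 kΩ.
Loaded-divider output: V_out = 7.87 × 0.6032 = 4.747 mV.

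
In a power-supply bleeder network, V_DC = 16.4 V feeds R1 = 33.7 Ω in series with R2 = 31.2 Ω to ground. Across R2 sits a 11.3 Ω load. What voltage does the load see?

V_out ≈ 3.24 V

First combine the lower leg with the load: R2 ‖ R_L = 8.296 Ω.
Now apply the divider: V_out = 16.4 × 0.1975 = 3.240 V.
(Unloaded it would be 7.88 V; the load pulls it down.)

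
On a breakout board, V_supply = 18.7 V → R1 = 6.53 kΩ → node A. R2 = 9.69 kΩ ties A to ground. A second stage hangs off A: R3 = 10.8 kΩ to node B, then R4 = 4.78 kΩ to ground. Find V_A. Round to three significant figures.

V_A ≈ 8.93 V

The second stage (R3 + R4 = 15.58 kΩ) loads node A in parallel with R2.
Effective lower resistance at A: R2 ‖ 15.58 = 5.974 kΩ.
V_A = 18.7 × 5.974/(6.53 + 5.974) = 8.934 V.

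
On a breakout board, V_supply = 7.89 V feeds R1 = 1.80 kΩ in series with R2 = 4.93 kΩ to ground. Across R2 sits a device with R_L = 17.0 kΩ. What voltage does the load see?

V_out ≈ 5.36 V

R2 ‖ R_L = (4.93 × 17.0)/(4.93 + 17.0) = 3.822 kΩ.
Now apply the divider: V_out = 7.89 × 0.6798 = 5.364 V.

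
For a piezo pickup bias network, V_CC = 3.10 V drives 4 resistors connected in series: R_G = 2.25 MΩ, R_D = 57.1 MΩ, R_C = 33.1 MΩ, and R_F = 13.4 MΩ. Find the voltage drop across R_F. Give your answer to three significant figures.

Series total: ΣR = 2.25 + 57.1 + 33.1 + 13.4 = 105.9 MΩ.
By the voltage-divider rule, V = 3.10 × 13.40/105.9 = 0.3924 V.

V ≈ 0.392 V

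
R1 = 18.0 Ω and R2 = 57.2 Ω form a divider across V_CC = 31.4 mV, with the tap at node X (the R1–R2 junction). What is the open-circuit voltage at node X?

Open-circuit (no load on X): V_th = V_CC · R2/(R1 + R2) = 31.4 × 57.2/(18.00 + 57.2) = 23.88 mV.

V_th ≈ 23.9 mV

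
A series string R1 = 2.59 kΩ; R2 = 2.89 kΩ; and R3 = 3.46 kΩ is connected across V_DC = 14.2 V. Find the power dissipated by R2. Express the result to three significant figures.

P ≈ 7.29 mW

ΣR = 8.940 kΩ → I = 14.2/8.940 = 1.588 mA.
V(R2) = I·R = 4.590 V; P = V·I = 4.590 × 1.588 = 7.291 mW.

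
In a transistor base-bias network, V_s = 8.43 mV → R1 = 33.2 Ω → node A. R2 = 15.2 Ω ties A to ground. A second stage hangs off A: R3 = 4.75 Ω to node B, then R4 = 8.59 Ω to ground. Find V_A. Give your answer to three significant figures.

V_A ≈ 1.49 mV

The second stage (R3 + R4 = 13.34 Ω) loads node A in parallel with R2.
Effective lower resistance at A: R2 ‖ 13.34 = 7.105 Ω.
First divider: V_A = V_s · 7.105/(33.2 + 7.105) = 1.486 mV.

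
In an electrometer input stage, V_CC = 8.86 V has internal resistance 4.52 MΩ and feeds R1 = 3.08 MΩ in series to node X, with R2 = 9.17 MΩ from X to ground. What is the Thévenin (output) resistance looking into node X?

R1' = 4.52 + 3.08 = 7.600 MΩ (source resistance + R1).
Looking into X with the source shorted: R_th = R1'·R2/(R1'+R2) = 7.600 × 9.17/16.77 = 4.156 MΩ.

R_th ≈ 4.16 MΩ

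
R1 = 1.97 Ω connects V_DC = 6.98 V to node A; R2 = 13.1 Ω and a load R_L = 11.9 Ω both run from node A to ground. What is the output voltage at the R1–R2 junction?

V_out ≈ 5.30 V

The load sits in parallel with R2, giving an effective lower resistance R2' = R2·R_L/(R2+R_L) = 6.236 Ω.
Now apply the divider: V_out = 6.98 × 0.7599 = 5.304 V.
(Unloaded it would be 6.07 V; the load pulls it down.)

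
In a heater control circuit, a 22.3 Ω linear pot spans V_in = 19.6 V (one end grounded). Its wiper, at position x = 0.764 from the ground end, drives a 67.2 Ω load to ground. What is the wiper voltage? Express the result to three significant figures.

V_out ≈ 14.1 V

Split the track: R_lower = x·R_p = 17.04 Ω, R_upper = (1−x)·R_p = 5.263 Ω.
R_L loads the lower segment: effective lower R = 13.59 Ω.
V_out = 19.6 × 13.59/(5.263 + 13.59) = 14.13 V.
(Unloaded: V_out = x·V_in = 15.0 V.)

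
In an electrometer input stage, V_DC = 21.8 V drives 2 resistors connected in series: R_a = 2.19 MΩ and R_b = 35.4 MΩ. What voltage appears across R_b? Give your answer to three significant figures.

V ≈ 20.5 V

ΣR = 2.19 + 35.4 = 37.59 MΩ.
By the voltage-divider rule, V = 21.8 × 35.40/37.59 = 20.53 V.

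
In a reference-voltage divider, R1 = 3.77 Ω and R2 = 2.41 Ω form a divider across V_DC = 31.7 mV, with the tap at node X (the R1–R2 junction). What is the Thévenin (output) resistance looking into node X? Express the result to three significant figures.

Zeroing V_DC shorts the top of R1 to ground, so R_th = R1 ‖ R2 = 1.470 Ω.

R_th ≈ 1.47 Ω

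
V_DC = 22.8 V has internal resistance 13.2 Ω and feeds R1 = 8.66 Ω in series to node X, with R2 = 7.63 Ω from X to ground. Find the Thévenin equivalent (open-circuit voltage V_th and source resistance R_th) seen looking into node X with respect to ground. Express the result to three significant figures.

R1' = 13.2 + 8.66 = 21.86 Ω (source resistance + R1).
Open-circuit (no load on X): V_th = V_DC · R2/(R1' + R2) = 22.8 × 7.63/(21.86 + 7.63) = 5.899 V.
Zeroing V_DC shorts the top of R1' to ground, so R_th = R1' ‖ R2 = 5.656 Ω.

V_th ≈ 5.90 V, R_th ≈ 5.66 Ω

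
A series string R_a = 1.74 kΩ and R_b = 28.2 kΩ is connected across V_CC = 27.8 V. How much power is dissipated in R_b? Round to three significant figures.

The common current is I = 27.8/29.94 = 0.9285 mA.
V(R_b) = I·R = 26.18 V; P = V·I = 26.18 × 0.9285 = 24.31 mW.

P ≈ 24.3 mW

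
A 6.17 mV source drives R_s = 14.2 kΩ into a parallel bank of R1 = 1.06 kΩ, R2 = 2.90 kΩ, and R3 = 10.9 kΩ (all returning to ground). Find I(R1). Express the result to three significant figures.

I ≈ 0.283 µA

Equivalent of the parallel group: R_p = 0.7247 kΩ.
V_A = 6.17 × 0.7247/14.92 = 0.2996 mV.
Branch current I = V_A/R1 = 0.2996/1.06 = 0.2826 µA.
(Check via current divider: I_total = 0.4134 µA; share G_k/ΣG = 0.6836 → same result.)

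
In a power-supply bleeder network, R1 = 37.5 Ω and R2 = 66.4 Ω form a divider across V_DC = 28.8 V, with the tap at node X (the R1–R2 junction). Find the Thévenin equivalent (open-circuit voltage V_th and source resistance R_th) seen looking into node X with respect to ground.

V_th is the unloaded tap voltage: V_DC · R2/(R1+R2) = 28.8 × 0.6391 = 18.41 V.
Zeroing V_DC shorts the top of R1 to ground, so R_th = R1 ‖ R2 = 23.97 Ω.

V_th ≈ 18.4 V, R_th ≈ 24.0 Ω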